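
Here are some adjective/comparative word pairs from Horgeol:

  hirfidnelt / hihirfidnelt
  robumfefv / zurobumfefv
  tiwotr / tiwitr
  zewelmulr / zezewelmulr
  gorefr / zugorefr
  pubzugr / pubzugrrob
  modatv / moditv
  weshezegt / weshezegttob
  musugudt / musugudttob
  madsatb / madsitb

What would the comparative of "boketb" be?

bokitb

"boketb" has second-to-last letter 't'. The stems whose second-to-last letter is 't' (modatv → moditv, madsatb → madsitb, tiwotr → tiwitr) change the last vowel to 'i'.
The other patterns: stems whose second-to-last letter is 'd' or 'g' double the final consonant and add -ob; stems whose second-to-last letter is 'l' repeat the first consonant+vowel as a prefix; stems whose second-to-last letter is 'f' add the prefix zu-.
So boketb → bokitb.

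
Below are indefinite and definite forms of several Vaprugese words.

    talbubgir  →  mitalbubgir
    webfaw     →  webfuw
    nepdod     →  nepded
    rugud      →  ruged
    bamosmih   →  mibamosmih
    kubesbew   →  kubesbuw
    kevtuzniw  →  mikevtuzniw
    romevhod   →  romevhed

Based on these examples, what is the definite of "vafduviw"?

kevtuzniw and webfaw both end in -w yet inflect differently (mikevtuzniw, webfuw), so the final letter is not what conditions the rule; the last vowel is.
"vafduviw" has last vowel 'i'. The stems whose last vowel is 'i' (talbubgir → mitalbubgir, bamosmih → mibamosmih, kevtuzniw → mikevtuzniw) add the prefix mi-.
So vafduviw → mivafduviw.

mivafduviw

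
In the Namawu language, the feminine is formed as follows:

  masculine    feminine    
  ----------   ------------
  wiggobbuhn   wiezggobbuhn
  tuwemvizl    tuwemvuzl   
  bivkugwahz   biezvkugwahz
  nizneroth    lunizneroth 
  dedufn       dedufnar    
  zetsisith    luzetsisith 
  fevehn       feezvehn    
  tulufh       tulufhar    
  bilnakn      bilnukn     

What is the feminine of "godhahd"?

goezdhahd

nizneroth and tulufh both end in -h yet inflect differently (lunizneroth, tulufhar), so the final letter is not what conditions the rule; the second-to-last letter is.
"godhahd" has second-to-last letter 'h'. The stems whose second-to-last letter is 'h' (bivkugwahz → biezvkugwahz, wiggobbuhn → wiezggobbuhn, fevehn → feezvehn) insert -ez- after the first vowel.
The other patterns: stems whose second-to-last letter is 't' add the prefix lu-; stems whose second-to-last letter is 'f' add -ar; stems whose second-to-last letter is 'k' or 'z' change the last vowel to 'u'.
So godhahd → goezdhahd.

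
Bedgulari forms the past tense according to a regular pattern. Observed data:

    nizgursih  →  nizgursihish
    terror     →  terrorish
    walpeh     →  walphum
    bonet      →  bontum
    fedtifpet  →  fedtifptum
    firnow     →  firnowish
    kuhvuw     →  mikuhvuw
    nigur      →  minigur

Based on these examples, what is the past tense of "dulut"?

midulut

kuhvuw and firnow both end in -w yet inflect differently (mikuhvuw, firnowish), so the final letter is not what conditions the rule; the last vowel is.
"dulut" has last vowel 'u'. The stems whose last vowel is 'u' (nigur → minigur, kuhvuw → mikuhvuw) add the prefix mi-.
The other patterns: stems whose last vowel is 'e' delete the last vowel and add -um; stems whose last vowel is 'i' or 'o' add -ish.
So dulut → midulut.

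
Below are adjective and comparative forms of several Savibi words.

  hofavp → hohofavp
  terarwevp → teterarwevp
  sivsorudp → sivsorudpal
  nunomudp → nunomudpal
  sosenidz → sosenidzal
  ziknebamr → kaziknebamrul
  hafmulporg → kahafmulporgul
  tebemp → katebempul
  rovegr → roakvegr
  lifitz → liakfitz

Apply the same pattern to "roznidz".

hofavp and sivsorudp both end in -p yet inflect differently (hohofavp, sivsorudpal), so the final letter is not what conditions the rule; the second-to-last letter is.
"roznidz" has second-to-last letter 'd'. The stems whose second-to-last letter is 'd' (sivsorudp → sivsorudpal, nunomudp → nunomudpal, sosenidz → sosenidzal) add -al.
The other patterns: stems whose second-to-last letter is 'v' repeat the first consonant+vowel as a prefix; stems whose second-to-last letter is 'm' or 'r' add ka- … -ul around the stem; stems whose second-to-last letter is 'g' or 't' insert -ak- after the first vowel.
So roznidz → roznidzal.

roznidzal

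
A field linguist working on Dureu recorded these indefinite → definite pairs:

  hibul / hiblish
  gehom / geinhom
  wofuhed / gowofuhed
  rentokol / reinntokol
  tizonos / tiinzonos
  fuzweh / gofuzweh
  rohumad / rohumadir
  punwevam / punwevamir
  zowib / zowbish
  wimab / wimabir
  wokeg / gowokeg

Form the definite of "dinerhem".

"dinerhem" has last vowel 'e'. The stems whose last vowel is 'e' (wofuhed → gowofuhed, wokeg → gowokeg, fuzweh → gofuzweh) add the prefix go-.
The other patterns: stems whose last vowel is 'o' insert -in- after the first vowel; stems whose last vowel is 'a' add -ir; stems whose last vowel is 'i' or 'u' delete the last vowel and add -ish.
So dinerhem → godinerhem.

godinerhem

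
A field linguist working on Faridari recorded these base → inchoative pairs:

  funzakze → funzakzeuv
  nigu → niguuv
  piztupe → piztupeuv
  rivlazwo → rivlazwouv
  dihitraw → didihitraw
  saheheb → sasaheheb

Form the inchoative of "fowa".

funzakze and saheheb both have last vowel 'e' yet inflect differently (funzakzeuv, sasaheheb), so the last vowel is not what conditions the rule; whether the stem ends in a vowel or a consonant is.
"fowa" ends in a vowel. The stems ending in a vowel (funzakze → funzakzeuv, nigu → niguuv, piztupe → piztupeuv) add -uv.
The other pattern: stems ending in a consonant repeat the first consonant+vowel as a prefix.
So fowa → fowauv.

fowauv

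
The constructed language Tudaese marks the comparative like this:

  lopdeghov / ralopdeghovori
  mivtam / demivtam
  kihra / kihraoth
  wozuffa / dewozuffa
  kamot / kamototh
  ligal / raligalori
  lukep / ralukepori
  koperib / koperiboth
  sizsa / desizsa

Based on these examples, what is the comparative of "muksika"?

kihra and sizsa both end in -a yet inflect differently (kihraoth, desizsa), so the final letter is not what conditions the rule; the first letter is.
"muksika" begins with m-. The one such stem in the data (mivtam → demivtam) adds the prefix de-, so the same rule applies.
The other patterns: stems beginning with k- add -oth; stems beginning with l- add ra- … -ori around the stem.
So muksika → demuksika.

demuksika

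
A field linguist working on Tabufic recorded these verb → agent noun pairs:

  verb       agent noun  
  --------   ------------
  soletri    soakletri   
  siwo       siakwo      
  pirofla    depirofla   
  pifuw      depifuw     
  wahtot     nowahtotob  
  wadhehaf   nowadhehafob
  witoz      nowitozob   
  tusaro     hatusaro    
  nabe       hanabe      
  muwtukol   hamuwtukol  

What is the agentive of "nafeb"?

hanafeb

siwo and tusaro both end in -o yet inflect differently (siakwo, hatusaro), so the final letter is not what conditions the rule; the first letter is.
"nafeb" begins with n-. The one such stem in the data (nabe → hanabe) adds the prefix ha-, so the same rule applies.
So nafeb → hanafeb.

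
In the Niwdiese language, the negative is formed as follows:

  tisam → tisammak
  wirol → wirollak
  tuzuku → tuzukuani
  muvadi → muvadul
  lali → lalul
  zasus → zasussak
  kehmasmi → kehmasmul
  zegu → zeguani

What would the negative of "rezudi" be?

tuzuku and zasus both have last vowel 'u' yet inflect differently (tuzukuani, zasussak), so the last vowel is not what conditions the rule; the final letter is.
"rezudi" ends in -i. The stems ending in -i (lali → lalul, kehmasmi → kehmasmul, muvadi → muvadul) drop the final letter and add -ul.
So rezudi → rezudul.

rezudul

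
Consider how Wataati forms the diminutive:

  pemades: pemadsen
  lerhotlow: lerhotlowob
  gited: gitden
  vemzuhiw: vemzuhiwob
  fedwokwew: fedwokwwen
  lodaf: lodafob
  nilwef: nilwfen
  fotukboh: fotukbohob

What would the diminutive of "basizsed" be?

basizsden

nilwef and lodaf both end in -f yet inflect differently (nilwfen, lodafob), so the final letter is not what conditions the rule; the last vowel is.
"basizsed" has last vowel 'e'. The stems whose last vowel is 'e' (nilwef → nilwfen, gited → gitden, fedwokwew → fedwokwwen) delete the last vowel and add -en.
The other pattern: stems whose last vowel is 'a', 'i' or 'o' add -ob.
So basizsed → basizsden.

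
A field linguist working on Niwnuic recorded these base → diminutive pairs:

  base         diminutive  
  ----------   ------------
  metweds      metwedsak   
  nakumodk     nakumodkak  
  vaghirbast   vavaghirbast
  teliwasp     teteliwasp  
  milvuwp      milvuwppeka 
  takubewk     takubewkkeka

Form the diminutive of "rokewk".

"rokewk" has second-to-last letter 'w'. The stems whose second-to-last letter is 'w' (milvuwp → milvuwppeka, takubewk → takubewkkeka) double the final consonant and add -eka.
So rokewk → rokewkkeka.

rokewkkeka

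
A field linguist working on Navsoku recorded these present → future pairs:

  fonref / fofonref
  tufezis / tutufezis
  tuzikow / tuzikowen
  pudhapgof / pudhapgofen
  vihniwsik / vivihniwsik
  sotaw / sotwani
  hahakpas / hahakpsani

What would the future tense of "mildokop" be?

tuzikow and sotaw both end in -w yet inflect differently (tuzikowen, sotwani), so the final letter is not what conditions the rule; the last vowel is.
"mildokop" has last vowel 'o'. The stems whose last vowel is 'o' (tuzikow → tuzikowen, pudhapgof → pudhapgofen) add -en.
So mildokop → mildokopen.

mildokopen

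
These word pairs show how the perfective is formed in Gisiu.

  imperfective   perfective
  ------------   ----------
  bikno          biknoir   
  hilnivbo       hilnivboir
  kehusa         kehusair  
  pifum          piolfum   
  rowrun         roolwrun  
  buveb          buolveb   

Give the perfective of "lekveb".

"lekveb" ends in a consonant. The stems ending in a consonant (pifum → piolfum, rowrun → roolwrun, buveb → buolveb) insert -ol- after the first vowel.
So lekveb → leolkveb.

leolkveb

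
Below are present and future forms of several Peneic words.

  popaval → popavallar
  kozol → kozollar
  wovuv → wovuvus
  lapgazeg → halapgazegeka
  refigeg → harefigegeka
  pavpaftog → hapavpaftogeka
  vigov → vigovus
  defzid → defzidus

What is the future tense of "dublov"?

dublovus

pavpaftog and kozol both have last vowel 'o' yet inflect differently (hapavpaftogeka, kozollar), so the last vowel is not what conditions the rule; the final letter is.
"dublov" ends in -v. The stems ending in -v (vigov → vigovus, wovuv → wovuvus) add -us.
The other patterns: stems ending in -g add ha- … -eka around the stem; stems ending in -l double the final consonant and add -ar.
So dublov → dublovus.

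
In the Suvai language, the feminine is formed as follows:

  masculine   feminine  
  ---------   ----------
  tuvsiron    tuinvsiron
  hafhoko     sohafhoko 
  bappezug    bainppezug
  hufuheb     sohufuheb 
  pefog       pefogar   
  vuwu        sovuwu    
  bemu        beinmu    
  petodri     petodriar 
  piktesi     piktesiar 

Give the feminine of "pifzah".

"pifzah" begins with p-. The stems beginning with p- (pefog → pefogar, piktesi → piktesiar, petodri → petodriar) add -ar.
So pifzah → pifzahar.

pifzahar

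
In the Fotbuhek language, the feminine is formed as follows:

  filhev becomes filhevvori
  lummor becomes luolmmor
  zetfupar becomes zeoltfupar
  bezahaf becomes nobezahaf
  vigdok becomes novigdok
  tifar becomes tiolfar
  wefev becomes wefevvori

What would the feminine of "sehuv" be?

sehuvvori

"sehuv" ends in -v. The stems ending in -v (filhev → filhevvori, wefev → wefevvori) double the final consonant and add -ori.
The other patterns: stems ending in -f or -k add the prefix no-; stems ending in -r insert -ol- after the first vowel.
So sehuv → sehuvvori.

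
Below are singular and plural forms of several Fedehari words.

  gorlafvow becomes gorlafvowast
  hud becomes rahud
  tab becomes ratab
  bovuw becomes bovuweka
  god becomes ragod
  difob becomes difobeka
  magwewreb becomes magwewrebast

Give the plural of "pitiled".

tab and difob both end in -b yet inflect differently (ratab, difobeka), so the final letter is not what conditions the rule; the number of vowels is.
"pitiled" has 3 vowels. The stems with 3 vowels (gorlafvow → gorlafvowast, magwewreb → magwewrebast) add -ast.
The other patterns: stems with 1 vowel add the prefix ra-; stems with 2 vowels add -eka.
So pitiled → pitiledast.

pitiledast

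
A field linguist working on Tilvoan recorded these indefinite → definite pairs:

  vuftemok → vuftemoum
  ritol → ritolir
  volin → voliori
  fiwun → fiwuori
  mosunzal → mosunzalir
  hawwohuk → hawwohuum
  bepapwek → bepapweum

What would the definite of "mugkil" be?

mugkilir

"mugkil" ends in -l. The stems ending in -l (mosunzal → mosunzalir, ritol → ritolir) add -ir.
The other patterns: stems ending in -n drop the final letter and add -ori; stems ending in -k drop the final letter and add -um.
So mugkil → mugkilir.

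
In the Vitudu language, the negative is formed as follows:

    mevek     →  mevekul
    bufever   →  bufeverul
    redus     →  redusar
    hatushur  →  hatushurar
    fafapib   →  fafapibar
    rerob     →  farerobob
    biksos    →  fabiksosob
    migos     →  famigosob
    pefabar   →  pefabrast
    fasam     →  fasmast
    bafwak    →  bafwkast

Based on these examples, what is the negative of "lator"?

bufever and hatushur both end in -r yet inflect differently (bufeverul, hatushurar), so the final letter is not what conditions the rule; the last vowel is.
"lator" has last vowel 'o'. The stems whose last vowel is 'o' (rerob → farerobob, biksos → fabiksosob, migos → famigosob) add fa- … -ob around the stem.
The other patterns: stems whose last vowel is 'e' add -ul; stems whose last vowel is 'i' or 'u' add -ar; stems whose last vowel is 'a' delete the last vowel and add -ast.
So lator → falatorob.

falatorob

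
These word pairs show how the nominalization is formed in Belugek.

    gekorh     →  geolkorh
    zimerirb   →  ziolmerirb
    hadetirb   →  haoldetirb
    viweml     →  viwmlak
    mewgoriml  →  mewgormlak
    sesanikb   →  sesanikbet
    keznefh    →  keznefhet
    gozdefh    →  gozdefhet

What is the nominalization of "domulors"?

zimerirb and sesanikb both end in -b yet inflect differently (ziolmerirb, sesanikbet), so the final letter is not what conditions the rule; the second-to-last letter is.
"domulors" has second-to-last letter 'r'. The stems whose second-to-last letter is 'r' (gekorh → geolkorh, zimerirb → ziolmerirb, hadetirb → haoldetirb) insert -ol- after the first vowel.
The other patterns: stems whose second-to-last letter is 'm' delete the last vowel and add -ak; stems whose second-to-last letter is 'f' or 'k' add -et.
So domulors → doolmulors.

doolmulors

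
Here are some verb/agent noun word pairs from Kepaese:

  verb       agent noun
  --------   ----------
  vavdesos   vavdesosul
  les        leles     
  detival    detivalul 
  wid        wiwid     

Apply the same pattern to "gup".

les and vavdesos both end in -s yet inflect differently (leles, vavdesosul), so the final letter is not what conditions the rule; the number of vowels is.
"gup" has 1 vowel. The stems with 1 vowel (les → leles, wid → wiwid) repeat the first consonant+vowel as a prefix.
So gup → gugup.

gugup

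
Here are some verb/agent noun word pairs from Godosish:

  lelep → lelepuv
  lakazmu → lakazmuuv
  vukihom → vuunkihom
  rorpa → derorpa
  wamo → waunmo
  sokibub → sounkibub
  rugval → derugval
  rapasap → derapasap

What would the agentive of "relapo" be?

lelep and rapasap both end in -p yet inflect differently (lelepuv, derapasap), so the final letter is not what conditions the rule; the first letter is.
"relapo" begins with r-. The stems beginning with r- (rorpa → derorpa, rugval → derugval, rapasap → derapasap) add the prefix de-.
The other patterns: stems beginning with l- add -uv; stems beginning with s-, v- or w- insert -un- after the first vowel.
So relapo → derelapo.

derelapo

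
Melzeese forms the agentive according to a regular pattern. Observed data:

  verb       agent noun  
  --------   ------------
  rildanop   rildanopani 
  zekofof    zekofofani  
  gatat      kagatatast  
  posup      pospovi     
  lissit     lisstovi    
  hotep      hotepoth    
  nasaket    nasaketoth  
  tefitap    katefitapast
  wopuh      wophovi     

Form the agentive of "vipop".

gatat and nasaket both end in -t yet inflect differently (kagatatast, nasaketoth), so the final letter is not what conditions the rule; the last vowel is.
"vipop" has last vowel 'o'. The stems whose last vowel is 'o' (zekofof → zekofofani, rildanop → rildanopani) add -ani.
The other patterns: stems whose last vowel is 'a' add ka- … -ast around the stem; stems whose last vowel is 'e' add -oth; stems whose last vowel is 'i' or 'u' delete the last vowel and add -ovi.
So vipop → vipopani.

vipopani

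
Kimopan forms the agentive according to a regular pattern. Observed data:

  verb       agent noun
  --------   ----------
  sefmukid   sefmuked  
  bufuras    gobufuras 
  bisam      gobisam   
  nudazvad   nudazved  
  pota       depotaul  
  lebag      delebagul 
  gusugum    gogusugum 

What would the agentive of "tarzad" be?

"tarzad" ends in -d. The stems ending in -d (nudazvad → nudazved, sefmukid → sefmuked) change the last vowel to 'e'.
So tarzad → tarzed.

tarzed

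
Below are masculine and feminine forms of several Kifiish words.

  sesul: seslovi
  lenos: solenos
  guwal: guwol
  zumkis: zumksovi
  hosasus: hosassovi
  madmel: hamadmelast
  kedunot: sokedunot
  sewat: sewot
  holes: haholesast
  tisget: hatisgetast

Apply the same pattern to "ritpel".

haritpelast

sewat and kedunot both end in -t yet inflect differently (sewot, sokedunot), so the final letter is not what conditions the rule; the last vowel is.
"ritpel" has last vowel 'e'. The stems whose last vowel is 'e' (holes → haholesast, tisget → hatisgetast, madmel → hamadmelast) add ha- … -ast around the stem.
So ritpel → haritpelast.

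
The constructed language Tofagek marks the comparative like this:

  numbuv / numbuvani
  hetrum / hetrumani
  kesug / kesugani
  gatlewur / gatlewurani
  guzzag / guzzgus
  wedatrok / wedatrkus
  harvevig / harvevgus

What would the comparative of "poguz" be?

poguzani

"poguz" has last vowel 'u'. The stems whose last vowel is 'u' (numbuv → numbuvani, hetrum → hetrumani, kesug → kesugani) add -ani.
The other pattern: stems whose last vowel is 'a', 'i' or 'o' delete the last vowel and add -us.
So poguz → poguzani.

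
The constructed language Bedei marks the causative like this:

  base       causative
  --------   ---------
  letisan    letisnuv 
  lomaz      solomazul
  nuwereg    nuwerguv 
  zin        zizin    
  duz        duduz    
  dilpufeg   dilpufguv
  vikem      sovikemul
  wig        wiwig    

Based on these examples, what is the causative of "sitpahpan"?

sitpahpnuv

duz and lomaz both end in -z yet inflect differently (duduz, solomazul), so the final letter is not what conditions the rule; the number of vowels is.
"sitpahpan" has 3 vowels. The stems with 3 vowels (dilpufeg → dilpufguv, letisan → letisnuv, nuwereg → nuwerguv) delete the last vowel and add -uv.
The other patterns: stems with 1 vowel repeat the first consonant+vowel as a prefix; stems with 2 vowels add so- … -ul around the stem.
So sitpahpan → sitpahpnuv.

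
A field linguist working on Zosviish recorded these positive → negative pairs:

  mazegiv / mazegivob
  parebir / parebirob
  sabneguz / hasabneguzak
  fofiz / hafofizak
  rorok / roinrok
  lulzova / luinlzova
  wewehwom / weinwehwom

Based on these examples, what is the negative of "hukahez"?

hahukahezak

"hukahez" ends in -z. The stems ending in -z (sabneguz → hasabneguzak, fofiz → hafofizak) add ha- … -ak around the stem.
The other patterns: stems ending in -r or -v add -ob; stems ending in -a, -k or -m insert -in- after the first vowel.
So hukahez → hahukahezak.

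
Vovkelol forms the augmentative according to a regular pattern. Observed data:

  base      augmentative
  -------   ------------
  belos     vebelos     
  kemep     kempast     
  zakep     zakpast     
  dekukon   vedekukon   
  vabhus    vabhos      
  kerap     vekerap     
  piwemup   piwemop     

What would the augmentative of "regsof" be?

"regsof" has last vowel 'o'. The stems whose last vowel is 'o' (dekukon → vedekukon, belos → vebelos) add the prefix ve-.
So regsof → veregsof.

veregsof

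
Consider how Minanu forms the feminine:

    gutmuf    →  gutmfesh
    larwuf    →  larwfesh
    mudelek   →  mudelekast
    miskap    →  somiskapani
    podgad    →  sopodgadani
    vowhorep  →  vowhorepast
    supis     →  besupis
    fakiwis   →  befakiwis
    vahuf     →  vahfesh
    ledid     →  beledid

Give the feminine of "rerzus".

rerzsesh

miskap and vowhorep both end in -p yet inflect differently (somiskapani, vowhorepast), so the final letter is not what conditions the rule; the last vowel is.
"rerzus" has last vowel 'u'. The stems whose last vowel is 'u' (vahuf → vahfesh, gutmuf → gutmfesh, larwuf → larwfesh) delete the last vowel and add -esh.
The other patterns: stems whose last vowel is 'a' add so- … -ani around the stem; stems whose last vowel is 'e' add -ast; stems whose last vowel is 'i' add the prefix be-.
So rerzus → rerzsesh.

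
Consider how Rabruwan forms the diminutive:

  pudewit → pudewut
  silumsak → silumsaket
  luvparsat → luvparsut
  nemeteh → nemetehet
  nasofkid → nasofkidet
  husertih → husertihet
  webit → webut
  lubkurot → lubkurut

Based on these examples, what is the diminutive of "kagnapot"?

kagnaput

pudewit and husertih both have last vowel 'i' yet inflect differently (pudewut, husertihet), so the last vowel is not what conditions the rule; the final letter is.
"kagnapot" ends in -t. The stems ending in -t (pudewit → pudewut, webit → webut, luvparsat → luvparsut) change the last vowel to 'u'.
So kagnapot → kagnaput.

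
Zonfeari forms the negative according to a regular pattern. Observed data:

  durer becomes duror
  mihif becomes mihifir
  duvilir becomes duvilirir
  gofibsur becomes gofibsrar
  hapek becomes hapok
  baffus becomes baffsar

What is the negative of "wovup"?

"wovup" has last vowel 'u'. The stems whose last vowel is 'u' (gofibsur → gofibsrar, baffus → baffsar) delete the last vowel and add -ar.
So wovup → wovpar.

wovpar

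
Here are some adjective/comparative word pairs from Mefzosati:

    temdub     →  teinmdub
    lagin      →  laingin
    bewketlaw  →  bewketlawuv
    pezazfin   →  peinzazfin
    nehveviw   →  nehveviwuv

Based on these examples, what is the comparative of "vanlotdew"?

vanlotdewuv

nehveviw and lagin both have last vowel 'i' yet inflect differently (nehveviwuv, laingin), so the last vowel is not what conditions the rule; the final letter is.
"vanlotdew" ends in -w. The stems ending in -w (bewketlaw → bewketlawuv, nehveviw → nehveviwuv) add -uv.
The other pattern: stems ending in -b or -n insert -in- after the first vowel.
So vanlotdew → vanlotdewuv.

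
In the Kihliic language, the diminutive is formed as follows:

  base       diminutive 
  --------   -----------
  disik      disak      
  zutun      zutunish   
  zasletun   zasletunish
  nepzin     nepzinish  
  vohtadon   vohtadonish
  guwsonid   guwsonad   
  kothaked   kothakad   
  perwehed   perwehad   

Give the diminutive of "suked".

nepzin and disik both have last vowel 'i' yet inflect differently (nepzinish, disak), so the last vowel is not what conditions the rule; the final letter is.
"suked" ends in -d. The stems ending in -d (perwehed → perwehad, kothaked → kothakad, guwsonid → guwsonad) change the last vowel to 'a'.
The other pattern: stems ending in -n add -ish.
So suked → sukad.

sukad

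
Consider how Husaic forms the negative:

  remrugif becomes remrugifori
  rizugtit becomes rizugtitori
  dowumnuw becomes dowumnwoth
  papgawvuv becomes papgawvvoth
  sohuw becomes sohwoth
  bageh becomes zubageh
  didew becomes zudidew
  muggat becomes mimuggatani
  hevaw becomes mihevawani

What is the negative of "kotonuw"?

kotonwoth

dowumnuw and didew both end in -w yet inflect differently (dowumnwoth, zudidew), so the final letter is not what conditions the rule; the last vowel is.
"kotonuw" has last vowel 'u'. The stems whose last vowel is 'u' (dowumnuw → dowumnwoth, papgawvuv → papgawvvoth, sohuw → sohwoth) delete the last vowel and add -oth.
The other patterns: stems whose last vowel is 'i' add -ori; stems whose last vowel is 'e' add the prefix zu-; stems whose last vowel is 'a' add mi- … -ani around the stem.
So kotonuw → kotonwoth.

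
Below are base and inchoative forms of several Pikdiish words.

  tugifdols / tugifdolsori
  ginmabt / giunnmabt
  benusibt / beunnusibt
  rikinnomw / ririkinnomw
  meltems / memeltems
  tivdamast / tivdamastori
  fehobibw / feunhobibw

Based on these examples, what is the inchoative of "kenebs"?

keunnebs

"kenebs" has second-to-last letter 'b'. The stems whose second-to-last letter is 'b' (fehobibw → feunhobibw, benusibt → beunnusibt, ginmabt → giunnmabt) insert -un- after the first vowel.
The other patterns: stems whose second-to-last letter is 'm' repeat the first consonant+vowel as a prefix; stems whose second-to-last letter is 'l' or 's' add -ori.
So kenebs → keunnebs.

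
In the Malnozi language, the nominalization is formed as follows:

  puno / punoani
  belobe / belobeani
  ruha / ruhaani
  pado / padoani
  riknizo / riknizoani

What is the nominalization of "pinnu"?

pinnuani

Every pair shown (puno → punoani, belobe → belobeani, ruha → ruhaani, …) follows the same rule: add -ani.
So pinnu → pinnuani.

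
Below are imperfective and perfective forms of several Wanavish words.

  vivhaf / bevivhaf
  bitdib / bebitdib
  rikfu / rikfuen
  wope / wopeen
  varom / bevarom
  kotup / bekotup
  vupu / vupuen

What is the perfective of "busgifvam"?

bebusgifvam

"busgifvam" ends in a consonant. The stems ending in a consonant (bitdib → bebitdib, varom → bevarom, kotup → bekotup) add the prefix be-.
The other pattern: stems ending in a vowel add -en.
So busgifvam → bebusgifvam.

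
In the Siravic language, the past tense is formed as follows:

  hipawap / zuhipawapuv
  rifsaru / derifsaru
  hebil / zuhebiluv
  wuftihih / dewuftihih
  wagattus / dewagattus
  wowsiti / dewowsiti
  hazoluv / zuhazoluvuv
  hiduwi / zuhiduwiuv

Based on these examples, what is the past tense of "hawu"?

hiduwi and wowsiti both end in -i yet inflect differently (zuhiduwiuv, dewowsiti), so the final letter is not what conditions the rule; the first letter is.
"hawu" begins with h-. The stems beginning with h- (hebil → zuhebiluv, hipawap → zuhipawapuv, hiduwi → zuhiduwiuv) add zu- … -uv around the stem.
The other pattern: stems beginning with r- or w- add the prefix de-.
So hawu → zuhawuuv.

zuhawuuv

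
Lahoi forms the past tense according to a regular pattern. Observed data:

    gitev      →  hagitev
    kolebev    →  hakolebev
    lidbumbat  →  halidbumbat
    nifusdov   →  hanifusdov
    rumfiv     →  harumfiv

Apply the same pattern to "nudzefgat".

hanudzefgat

Every pair shown (gitev → hagitev, kolebev → hakolebev, lidbumbat → halidbumbat, …) follows the same rule: add the prefix ha-.
So nudzefgat → hanudzefgat.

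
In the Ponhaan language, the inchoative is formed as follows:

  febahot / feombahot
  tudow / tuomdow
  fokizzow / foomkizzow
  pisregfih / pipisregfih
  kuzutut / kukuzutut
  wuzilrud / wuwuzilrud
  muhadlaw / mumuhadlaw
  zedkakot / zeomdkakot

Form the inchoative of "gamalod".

fokizzow and muhadlaw both end in -w yet inflect differently (foomkizzow, mumuhadlaw), so the final letter is not what conditions the rule; the last vowel is.
"gamalod" has last vowel 'o'. The stems whose last vowel is 'o' (zedkakot → zeomdkakot, fokizzow → foomkizzow, tudow → tuomdow) insert -om- after the first vowel.
So gamalod → gaommalod.

gaommalod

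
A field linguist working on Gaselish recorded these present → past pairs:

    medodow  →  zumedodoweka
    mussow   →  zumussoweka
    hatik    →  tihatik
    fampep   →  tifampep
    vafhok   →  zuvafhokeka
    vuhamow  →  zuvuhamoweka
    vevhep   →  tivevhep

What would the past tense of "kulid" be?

"kulid" has last vowel 'i'. The one such stem in the data (hatik → tihatik) adds the prefix ti-, so the same rule applies.
So kulid → tikulid.

tikulid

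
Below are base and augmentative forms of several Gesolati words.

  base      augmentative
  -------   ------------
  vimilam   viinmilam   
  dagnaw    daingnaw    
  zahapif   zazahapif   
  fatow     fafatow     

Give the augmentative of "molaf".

moinlaf

dagnaw and fatow both end in -w yet inflect differently (daingnaw, fafatow), so the final letter is not what conditions the rule; the last vowel is.
"molaf" has last vowel 'a'. The stems whose last vowel is 'a' (vimilam → viinmilam, dagnaw → daingnaw) insert -in- after the first vowel.
So molaf → moinlaf.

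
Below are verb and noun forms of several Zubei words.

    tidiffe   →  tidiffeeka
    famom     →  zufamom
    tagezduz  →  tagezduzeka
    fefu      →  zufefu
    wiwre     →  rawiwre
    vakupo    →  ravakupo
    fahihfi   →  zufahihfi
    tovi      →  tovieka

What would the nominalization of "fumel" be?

zufumel

tovi and fahihfi both end in -i yet inflect differently (tovieka, zufahihfi), so the final letter is not what conditions the rule; the first letter is.
"fumel" begins with f-. The stems beginning with f- (fefu → zufefu, famom → zufamom, fahihfi → zufahihfi) add the prefix zu-.
The other patterns: stems beginning with t- add -eka; stems beginning with v- or w- add the prefix ra-.
So fumel → zufumel.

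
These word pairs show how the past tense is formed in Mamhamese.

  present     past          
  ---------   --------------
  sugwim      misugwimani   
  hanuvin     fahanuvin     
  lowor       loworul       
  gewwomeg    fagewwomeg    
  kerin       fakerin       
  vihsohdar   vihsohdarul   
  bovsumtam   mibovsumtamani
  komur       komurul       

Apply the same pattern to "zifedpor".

hanuvin and sugwim both have last vowel 'i' yet inflect differently (fahanuvin, misugwimani), so the last vowel is not what conditions the rule; the final letter is.
"zifedpor" ends in -r. The stems ending in -r (vihsohdar → vihsohdarul, komur → komurul, lowor → loworul) add -ul.
So zifedpor → zifedporul.

zifedporul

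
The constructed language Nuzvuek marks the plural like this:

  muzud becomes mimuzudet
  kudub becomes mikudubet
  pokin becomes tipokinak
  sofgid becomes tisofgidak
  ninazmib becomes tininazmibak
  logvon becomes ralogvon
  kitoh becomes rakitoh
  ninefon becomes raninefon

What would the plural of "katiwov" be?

rakatiwov

muzud and sofgid both end in -d yet inflect differently (mimuzudet, tisofgidak), so the final letter is not what conditions the rule; the last vowel is.
"katiwov" has last vowel 'o'. The stems whose last vowel is 'o' (logvon → ralogvon, kitoh → rakitoh, ninefon → raninefon) add the prefix ra-.
The other patterns: stems whose last vowel is 'u' add mi- … -et around the stem; stems whose last vowel is 'i' add ti- … -ak around the stem.
So katiwov → rakatiwov.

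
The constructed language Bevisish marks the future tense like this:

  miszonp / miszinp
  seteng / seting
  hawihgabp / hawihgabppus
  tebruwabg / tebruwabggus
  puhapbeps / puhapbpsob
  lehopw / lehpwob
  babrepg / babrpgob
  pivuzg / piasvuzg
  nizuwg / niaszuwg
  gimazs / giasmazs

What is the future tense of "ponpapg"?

miszonp and hawihgabp both end in -p yet inflect differently (miszinp, hawihgabppus), so the final letter is not what conditions the rule; the second-to-last letter is.
"ponpapg" has second-to-last letter 'p'. The stems whose second-to-last letter is 'p' (puhapbeps → puhapbpsob, lehopw → lehpwob, babrepg → babrpgob) delete the last vowel and add -ob.
So ponpapg → ponppgob.

ponppgob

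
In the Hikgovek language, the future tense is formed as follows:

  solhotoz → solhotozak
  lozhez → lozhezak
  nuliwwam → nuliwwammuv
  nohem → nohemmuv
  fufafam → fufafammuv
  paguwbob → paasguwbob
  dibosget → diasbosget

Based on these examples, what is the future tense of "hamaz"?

lozhez and nohem both have last vowel 'e' yet inflect differently (lozhezak, nohemmuv), so the last vowel is not what conditions the rule; the final letter is.
"hamaz" ends in -z. The stems ending in -z (solhotoz → solhotozak, lozhez → lozhezak) add -ak.
So hamaz → hamazak.

hamazak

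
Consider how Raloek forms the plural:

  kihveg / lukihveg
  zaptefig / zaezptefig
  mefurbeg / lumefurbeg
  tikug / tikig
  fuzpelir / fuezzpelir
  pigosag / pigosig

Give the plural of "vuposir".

vuezposir

tikug and mefurbeg both end in -g yet inflect differently (tikig, lumefurbeg), so the final letter is not what conditions the rule; the last vowel is.
"vuposir" has last vowel 'i'. The stems whose last vowel is 'i' (fuzpelir → fuezzpelir, zaptefig → zaezptefig) insert -ez- after the first vowel.
So vuposir → vuezposir.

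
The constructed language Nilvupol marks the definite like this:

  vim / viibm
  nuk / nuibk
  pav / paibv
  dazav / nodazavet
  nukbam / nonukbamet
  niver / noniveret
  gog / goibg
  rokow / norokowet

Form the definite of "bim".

pav and dazav both end in -v yet inflect differently (paibv, nodazavet), so the final letter is not what conditions the rule; the number of vowels is.
"bim" has 1 vowel. The stems with 1 vowel (pav → paibv, vim → viibm, gog → goibg) insert -ib- after the first vowel.
So bim → biibm.

biibm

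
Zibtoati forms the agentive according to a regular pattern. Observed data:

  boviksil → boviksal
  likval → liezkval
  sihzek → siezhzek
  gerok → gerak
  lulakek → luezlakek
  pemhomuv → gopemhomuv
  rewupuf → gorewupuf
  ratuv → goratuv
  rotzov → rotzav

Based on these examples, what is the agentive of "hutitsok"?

hutitsak

ratuv and rotzov both end in -v yet inflect differently (goratuv, rotzav), so the final letter is not what conditions the rule; the last vowel is.
"hutitsok" has last vowel 'o'. The stems whose last vowel is 'o' (gerok → gerak, rotzov → rotzav) change the last vowel to 'a'.
So hutitsok → hutitsak.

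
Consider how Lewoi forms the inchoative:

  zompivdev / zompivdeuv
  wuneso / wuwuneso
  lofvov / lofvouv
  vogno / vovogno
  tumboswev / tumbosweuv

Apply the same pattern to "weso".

"weso" ends in -o. The stems ending in -o (vogno → vovogno, wuneso → wuwuneso) repeat the first consonant+vowel as a prefix.
So weso → weweso.

weweso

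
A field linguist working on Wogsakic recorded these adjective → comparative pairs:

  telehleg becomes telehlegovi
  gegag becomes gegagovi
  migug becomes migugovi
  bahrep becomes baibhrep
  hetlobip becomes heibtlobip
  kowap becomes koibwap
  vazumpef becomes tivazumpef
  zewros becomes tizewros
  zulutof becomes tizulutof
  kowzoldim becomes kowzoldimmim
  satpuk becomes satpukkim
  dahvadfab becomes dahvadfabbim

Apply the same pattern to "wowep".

woibwep

telehleg and bahrep both have last vowel 'e' yet inflect differently (telehlegovi, baibhrep), so the last vowel is not what conditions the rule; the final letter is.
"wowep" ends in -p. The stems ending in -p (bahrep → baibhrep, hetlobip → heibtlobip, kowap → koibwap) insert -ib- after the first vowel.
So wowep → woibwep.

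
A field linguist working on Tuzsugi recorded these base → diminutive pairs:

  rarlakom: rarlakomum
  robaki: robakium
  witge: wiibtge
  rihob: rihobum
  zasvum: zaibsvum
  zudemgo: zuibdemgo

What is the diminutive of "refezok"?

refezokum

rarlakom and zasvum both end in -m yet inflect differently (rarlakomum, zaibsvum), so the final letter is not what conditions the rule; the first letter is.
"refezok" begins with r-. The stems beginning with r- (robaki → robakium, rarlakom → rarlakomum, rihob → rihobum) add -um.
So refezok → refezokum.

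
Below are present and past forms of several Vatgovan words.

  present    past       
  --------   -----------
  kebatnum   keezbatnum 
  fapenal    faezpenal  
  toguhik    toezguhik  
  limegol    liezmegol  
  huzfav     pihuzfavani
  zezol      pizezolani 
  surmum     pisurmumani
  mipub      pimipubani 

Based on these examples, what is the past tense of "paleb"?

pipalebani

fapenal and zezol both end in -l yet inflect differently (faezpenal, pizezolani), so the final letter is not what conditions the rule; the number of vowels is.
"paleb" has 2 vowels. The stems with 2 vowels (huzfav → pihuzfavani, zezol → pizezolani, surmum → pisurmumani) add pi- … -ani around the stem.
The other pattern: stems with 3 vowels insert -ez- after the first vowel.
So paleb → pipalebani.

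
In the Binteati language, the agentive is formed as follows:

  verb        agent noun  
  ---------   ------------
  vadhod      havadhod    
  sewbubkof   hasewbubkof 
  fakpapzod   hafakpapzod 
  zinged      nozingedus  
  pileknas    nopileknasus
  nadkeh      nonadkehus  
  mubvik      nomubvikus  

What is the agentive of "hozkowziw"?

vadhod and zinged both end in -d yet inflect differently (havadhod, nozingedus), so the final letter is not what conditions the rule; the last vowel is.
"hozkowziw" has last vowel 'i'. The one such stem in the data (mubvik → nomubvikus) adds no- … -us around the stem, so the same rule applies.
So hozkowziw → nohozkowziwus.

nohozkowziwus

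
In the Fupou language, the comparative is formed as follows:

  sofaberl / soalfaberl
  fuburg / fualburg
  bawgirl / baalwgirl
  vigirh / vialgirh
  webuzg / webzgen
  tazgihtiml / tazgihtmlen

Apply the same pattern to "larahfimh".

"larahfimh" has second-to-last letter 'm'. The one such stem in the data (tazgihtiml → tazgihtmlen) deletes the last vowel and adds -en (as does webuzg), so the same rule applies.
The other pattern: stems whose second-to-last letter is 'r' insert -al- after the first vowel.
So larahfimh → larahfmhen.

larahfmhen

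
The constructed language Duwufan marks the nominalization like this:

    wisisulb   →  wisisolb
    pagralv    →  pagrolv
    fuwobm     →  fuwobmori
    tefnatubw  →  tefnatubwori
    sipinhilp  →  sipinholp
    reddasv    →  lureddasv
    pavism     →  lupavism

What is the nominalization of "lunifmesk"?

lulunifmesk

fuwobm and pavism both end in -m yet inflect differently (fuwobmori, lupavism), so the final letter is not what conditions the rule; the second-to-last letter is.
"lunifmesk" has second-to-last letter 's'. The stems whose second-to-last letter is 's' (pavism → lupavism, reddasv → lureddasv) add the prefix lu-.
The other patterns: stems whose second-to-last letter is 'b' add -ori; stems whose second-to-last letter is 'l' change the last vowel to 'o'.
So lunifmesk → lulunifmesk.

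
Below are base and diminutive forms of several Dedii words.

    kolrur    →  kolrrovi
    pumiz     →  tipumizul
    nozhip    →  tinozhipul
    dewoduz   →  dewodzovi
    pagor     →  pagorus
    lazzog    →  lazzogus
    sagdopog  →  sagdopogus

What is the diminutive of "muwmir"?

pumiz and dewoduz both end in -z yet inflect differently (tipumizul, dewodzovi), so the final letter is not what conditions the rule; the last vowel is.
"muwmir" has last vowel 'i'. The stems whose last vowel is 'i' (pumiz → tipumizul, nozhip → tinozhipul) add ti- … -ul around the stem.
So muwmir → timuwmirul.

timuwmirul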